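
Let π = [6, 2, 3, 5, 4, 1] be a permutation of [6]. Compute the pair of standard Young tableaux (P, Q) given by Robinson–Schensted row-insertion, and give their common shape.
P = [1, 3, 4] / [2] / [5] / [6];  Q = [1, 3, 4] / [2] / [5] / [6];  common shape = (3, 1, 1, 1)

Row-insert the values π_1, π_2, … into P one at a time, bumping the leftmost entry strictly greater than the inserted value down to the next row. The recording tableau Q records, in position (i, j), the step at which that cell was added to P.
  Insert 6 (step 1): P = [6];  Q = [1]
  Insert 2 (step 2): P = [2] / [6];  Q = [1] / [2]
  Insert 3 (step 3): P = [2, 3] / [6];  Q = [1, 3] / [2]
  Insert 5 (step 4): P = [2, 3, 5] / [6];  Q = [1, 3, 4] / [2]
  Insert 4 (step 5): P = [2, 3, 4] / [5] / [6];  Q = [1, 3, 4] / [2] / [5]
  Insert 1 (step 6): P = [1, 3, 4] / [2] / [5] / [6];  Q = [1, 3, 4] / [2] / [5] / [6]
Final shape: (3, 1, 1, 1).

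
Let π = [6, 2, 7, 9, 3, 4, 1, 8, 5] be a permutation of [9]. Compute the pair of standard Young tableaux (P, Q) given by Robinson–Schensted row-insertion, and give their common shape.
P = [1, 3, 4, 5] / [2, 7, 8] / [6, 9];  Q = [1, 3, 4, 8] / [2, 5, 6] / [7, 9];  common shape = (4, 3, 2)

Row-insert the values π_1, π_2, … into P one at a time, bumping the leftmost entry strictly greater than the inserted value down to the next row. The recording tableau Q records, in position (i, j), the step at which that cell was added to P.
  Insert 6 (step 1): P = [6];  Q = [1]
  Insert 2 (step 2): P = [2] / [6];  Q = [1] / [2]
  Insert 7 (step 3): P = [2, 7] / [6];  Q = [1, 3] / [2]
  Insert 9 (step 4): P = [2, 7, 9] / [6];  Q = [1, 3, 4] / [2]
  Insert 3 (step 5): P = [2, 3, 9] / [6, 7];  Q = [1, 3, 4] / [2, 5]
  Insert 4 (step 6): P = [2, 3, 4] / [6, 7, 9];  Q = [1, 3, 4] / [2, 5, 6]
  Insert 1 (step 7): P = [1, 3, 4] / [2, 7, 9] / [6];  Q = [1, 3, 4] / [2, 5, 6] / [7]
  Insert 8 (step 8): P = [1, 3, 4, 8] / [2, 7, 9] / [6];  Q = [1, 3, 4, 8] / [2, 5, 6] / [7]
  Insert 5 (step 9): P = [1, 3, 4, 5] / [2, 7, 8] / [6, 9];  Q = [1, 3, 4, 8] / [2, 5, 6] / [7, 9]
Final shape: (4, 3, 2).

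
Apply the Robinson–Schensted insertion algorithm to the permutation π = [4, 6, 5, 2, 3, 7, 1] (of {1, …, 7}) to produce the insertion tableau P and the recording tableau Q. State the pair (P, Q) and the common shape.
P = [1, 3, 7] / [2, 5] / [4] / [6];  Q = [1, 2, 6] / [3, 5] / [4] / [7];  common shape = (3, 2, 1, 1)

Row-insert the values π_1, π_2, … into P one at a time, bumping the leftmost entry strictly greater than the inserted value down to the next row. The recording tableau Q records, in position (i, j), the step at which that cell was added to P.
  Insert 4 (step 1): P = [4];  Q = [1]
  Insert 6 (step 2): P = [4, 6];  Q = [1, 2]
  Insert 5 (step 3): P = [4, 5] / [6];  Q = [1, 2] / [3]
  Insert 2 (step 4): P = [2, 5] / [4] / [6];  Q = [1, 2] / [3] / [4]
  Insert 3 (step 5): P = [2, 3] / [4, 5] / [6];  Q = [1, 2] / [3, 5] / [4]
  Insert 7 (step 6): P = [2, 3, 7] / [4, 5] / [6];  Q = [1, 2, 6] / [3, 5] / [4]
  Insert 1 (step 7): P = [1, 3, 7] / [2, 5] / [4] / [6];  Q = [1, 2, 6] / [3, 5] / [4] / [7]
Final shape: (3, 2, 1, 1).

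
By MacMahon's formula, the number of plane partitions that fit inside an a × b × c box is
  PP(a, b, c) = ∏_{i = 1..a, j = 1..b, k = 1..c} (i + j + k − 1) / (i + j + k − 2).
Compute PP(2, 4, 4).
PP(2, 4, 4) = 1764

Evaluate the triple product over i = 1..2, j = 1..4, k = 1..4. The factors are (2/1) · (3/2) · (4/3) · (5/4) · (3/2) · (4/3) · (5/4) · (6/5) · … (32 factors total). The numerators and denominators telescope so the product is an integer; carrying out the multiplication exactly gives PP(2, 4, 4) = 1764.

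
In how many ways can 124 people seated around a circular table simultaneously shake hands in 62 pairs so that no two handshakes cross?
C_62 = 24139737743045626825711458546273312

These noncrossing handshakes are counted by the Catalan number C_n = (1/(n + 1)) · C(2n, n). For n = 62: C_62 = (1/63) · C(124, 62) = 1520803477811874490019821888415218656/63 = 24139737743045626825711458546273312.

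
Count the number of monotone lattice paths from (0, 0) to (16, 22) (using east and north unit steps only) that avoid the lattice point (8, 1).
Number of paths = 22201345125

Total paths from (0, 0) to (16, 22): C(38, 16) = 22239974430. Paths through (8, 1): (paths (0, 0) → (8, 1)) × (paths (8, 1) → (16, 22)) = C(9, 8) · C(29, 8) = 9 · 4292145 = 38629305. Avoidance count = 22239974430 − 38629305 = 22201345125.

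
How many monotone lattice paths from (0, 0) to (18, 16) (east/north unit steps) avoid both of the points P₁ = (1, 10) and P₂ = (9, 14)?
Number of paths = 2158205038

Inclusion–exclusion. Total paths: C(34, 18) = 2203961430. Through P₁: C(11, 1)·C(23, 17) = 1110417. Through P₂: C(23, 9)·C(11, 9) = 44945450. Since P₁ is strictly southwest of P₂, a monotone path through both must visit P₁ then P₂; paths through both = C(11, 1)·C(12, 8)·C(11, 9) = 299475. Avoid both = 2203961430 − 1110417 − 44945450 + 299475 = 2158205038.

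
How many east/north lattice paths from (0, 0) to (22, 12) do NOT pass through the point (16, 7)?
Number of paths = 435091506

Total paths from (0, 0) to (22, 12): C(34, 22) = 548354040. Paths through (16, 7): (paths (0, 0) → (16, 7)) × (paths (16, 7) → (22, 12)) = C(23, 16) · C(11, 6) = 245157 · 462 = 113262534. Avoidance count = 548354040 − 113262534 = 435091506.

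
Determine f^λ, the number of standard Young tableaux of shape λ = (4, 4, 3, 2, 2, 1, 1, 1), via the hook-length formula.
# SYT of shape (4, 4, 3, 2, 2, 1, 1, 1) = 5012280

Hook-length formula: f^λ = n! / Π hook(c), product over all cells c of the Young diagram. For λ = (4, 4, 3, 2, 2, 1, 1, 1), n = 18 boxes. Hook lengths by row (left-to-right, top-to-bottom): [11, 7, 4, 2]; [10, 6, 3, 1]; [8, 4, 1]; [6, 2]; [5, 1]; [3]; [2]; [1]. Product of hooks = 1277337600. So f^λ = 18! / 1277337600 = 6402373705728000 / 1277337600 = 5012280.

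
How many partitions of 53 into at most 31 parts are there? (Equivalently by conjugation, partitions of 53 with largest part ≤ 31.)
p(53, parts ≤ 31) = 326425

Use the recurrence p(n, m) = p(n, m−1) + p(n−m, m): either the largest part is < m (count p(n, m−1)) or the largest part is exactly m (remove one copy of m, count p(n−m, m)). With p(0, ·) = 1 this gives p(53, parts ≤ 31) = 326425. (By conjugating Young diagrams, this also counts partitions of 53 into at most 31 parts.)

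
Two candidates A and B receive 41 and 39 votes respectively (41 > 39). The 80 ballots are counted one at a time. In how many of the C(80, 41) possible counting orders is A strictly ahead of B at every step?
Strict-lead orderings = 2622127042276492108820

Total orderings of the 80 votes with 41 for A: C(80, 41) = 104885081691059684352800. By the Bertrand ballot formula (Cycle Lemma / reflection principle), the number of orderings in which A is strictly ahead of B throughout is (p − q)/(p + q) · C(p + q, p) = (41 − 39)/(41 + 39) · 104885081691059684352800 = 2622127042276492108820.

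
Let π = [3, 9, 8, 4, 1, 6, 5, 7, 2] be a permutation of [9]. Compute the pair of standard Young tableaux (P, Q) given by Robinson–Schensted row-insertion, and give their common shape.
P = [1, 2, 5, 7] / [3, 4] / [6] / [8] / [9];  Q = [1, 2, 6, 8] / [3, 7] / [4] / [5] / [9];  common shape = (4, 2, 1, 1, 1)

Row-insert the values π_1, π_2, … into P one at a time, bumping the leftmost entry strictly greater than the inserted value down to the next row. The recording tableau Q records, in position (i, j), the step at which that cell was added to P.
  Insert 3 (step 1): P = [3];  Q = [1]
  Insert 9 (step 2): P = [3, 9];  Q = [1, 2]
  Insert 8 (step 3): P = [3, 8] / [9];  Q = [1, 2] / [3]
  Insert 4 (step 4): P = [3, 4] / [8] / [9];  Q = [1, 2] / [3] / [4]
  Insert 1 (step 5): P = [1, 4] / [3] / [8] / [9];  Q = [1, 2] / [3] / [4] / [5]
  Insert 6 (step 6): P = [1, 4, 6] / [3] / [8] / [9];  Q = [1, 2, 6] / [3] / [4] / [5]
  Insert 5 (step 7): P = [1, 4, 5] / [3, 6] / [8] / [9];  Q = [1, 2, 6] / [3, 7] / [4] / [5]
  Insert 7 (step 8): P = [1, 4, 5, 7] / [3, 6] / [8] / [9];  Q = [1, 2, 6, 8] / [3, 7] / [4] / [5]
  Insert 2 (step 9): P = [1, 2, 5, 7] / [3, 4] / [6] / [8] / [9];  Q = [1, 2, 6, 8] / [3, 7] / [4] / [5] / [9]
Final shape: (4, 2, 1, 1, 1).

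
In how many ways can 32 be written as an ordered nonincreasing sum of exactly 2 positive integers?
p(32, 2 parts) = 16

Partitions of n into exactly k parts are in bijection with partitions of n − k into at most k parts (subtract 1 from each part). So p(32, exactly 2) = p(30, parts ≤ 2). Computing via the recurrence p(m, j) = p(m, j−1) + p(m−j, j) gives 16.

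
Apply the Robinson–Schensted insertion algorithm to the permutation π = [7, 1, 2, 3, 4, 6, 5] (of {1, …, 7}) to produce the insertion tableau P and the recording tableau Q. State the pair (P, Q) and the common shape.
P = [1, 2, 3, 4, 5] / [6] / [7];  Q = [1, 3, 4, 5, 6] / [2] / [7];  common shape = (5, 1, 1)

Row-insert the values π_1, π_2, … into P one at a time, bumping the leftmost entry strictly greater than the inserted value down to the next row. The recording tableau Q records, in position (i, j), the step at which that cell was added to P.
  Insert 7 (step 1): P = [7];  Q = [1]
  Insert 1 (step 2): P = [1] / [7];  Q = [1] / [2]
  Insert 2 (step 3): P = [1, 2] / [7];  Q = [1, 3] / [2]
  Insert 3 (step 4): P = [1, 2, 3] / [7];  Q = [1, 3, 4] / [2]
  Insert 4 (step 5): P = [1, 2, 3, 4] / [7];  Q = [1, 3, 4, 5] / [2]
  Insert 6 (step 6): P = [1, 2, 3, 4, 6] / [7];  Q = [1, 3, 4, 5, 6] / [2]
  Insert 5 (step 7): P = [1, 2, 3, 4, 5] / [6] / [7];  Q = [1, 3, 4, 5, 6] / [2] / [7]
Final shape: (5, 1, 1).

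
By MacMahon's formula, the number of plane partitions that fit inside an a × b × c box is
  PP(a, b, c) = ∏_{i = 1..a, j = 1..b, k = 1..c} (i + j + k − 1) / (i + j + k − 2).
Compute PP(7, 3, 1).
PP(7, 3, 1) = 120

Evaluate the triple product over i = 1..7, j = 1..3, k = 1..1. The factors are (2/1) · (3/2) · (4/3) · (3/2) · (4/3) · (5/4) · (4/3) · (5/4) · … (21 factors total). The numerators and denominators telescope so the product is an integer; carrying out the multiplication exactly gives PP(7, 3, 1) = 120.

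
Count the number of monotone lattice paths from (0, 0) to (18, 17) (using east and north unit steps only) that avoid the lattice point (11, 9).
Number of paths = 3456745050

Total paths from (0, 0) to (18, 17): C(35, 18) = 4537567650. Paths through (11, 9): (paths (0, 0) → (11, 9)) × (paths (11, 9) → (18, 17)) = C(20, 11) · C(15, 7) = 167960 · 6435 = 1080822600. Avoidance count = 4537567650 − 1080822600 = 3456745050.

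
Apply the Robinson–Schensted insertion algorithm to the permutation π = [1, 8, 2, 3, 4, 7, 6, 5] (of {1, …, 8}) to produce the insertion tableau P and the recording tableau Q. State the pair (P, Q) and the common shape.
P = [1, 2, 3, 4, 5] / [6] / [7] / [8];  Q = [1, 2, 4, 5, 6] / [3] / [7] / [8];  common shape = (5, 1, 1, 1)

Row-insert the values π_1, π_2, … into P one at a time, bumping the leftmost entry strictly greater than the inserted value down to the next row. The recording tableau Q records, in position (i, j), the step at which that cell was added to P.
  Insert 1 (step 1): P = [1];  Q = [1]
  Insert 8 (step 2): P = [1, 8];  Q = [1, 2]
  Insert 2 (step 3): P = [1, 2] / [8];  Q = [1, 2] / [3]
  Insert 3 (step 4): P = [1, 2, 3] / [8];  Q = [1, 2, 4] / [3]
  Insert 4 (step 5): P = [1, 2, 3, 4] / [8];  Q = [1, 2, 4, 5] / [3]
  Insert 7 (step 6): P = [1, 2, 3, 4, 7] / [8];  Q = [1, 2, 4, 5, 6] / [3]
  Insert 6 (step 7): P = [1, 2, 3, 4, 6] / [7] / [8];  Q = [1, 2, 4, 5, 6] / [3] / [7]
  Insert 5 (step 8): P = [1, 2, 3, 4, 5] / [6] / [7] / [8];  Q = [1, 2, 4, 5, 6] / [3] / [7] / [8]
Final shape: (5, 1, 1, 1).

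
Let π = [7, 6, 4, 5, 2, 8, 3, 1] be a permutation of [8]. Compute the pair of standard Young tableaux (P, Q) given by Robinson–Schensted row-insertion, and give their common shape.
P = [1, 3, 8] / [2, 5] / [4] / [6] / [7];  Q = [1, 4, 6] / [2, 7] / [3] / [5] / [8];  common shape = (3, 2, 1, 1, 1)

Row-insert the values π_1, π_2, … into P one at a time, bumping the leftmost entry strictly greater than the inserted value down to the next row. The recording tableau Q records, in position (i, j), the step at which that cell was added to P.
  Insert 7 (step 1): P = [7];  Q = [1]
  Insert 6 (step 2): P = [6] / [7];  Q = [1] / [2]
  Insert 4 (step 3): P = [4] / [6] / [7];  Q = [1] / [2] / [3]
  Insert 5 (step 4): P = [4, 5] / [6] / [7];  Q = [1, 4] / [2] / [3]
  Insert 2 (step 5): P = [2, 5] / [4] / [6] / [7];  Q = [1, 4] / [2] / [3] / [5]
  Insert 8 (step 6): P = [2, 5, 8] / [4] / [6] / [7];  Q = [1, 4, 6] / [2] / [3] / [5]
  Insert 3 (step 7): P = [2, 3, 8] / [4, 5] / [6] / [7];  Q = [1, 4, 6] / [2, 7] / [3] / [5]
  Insert 1 (step 8): P = [1, 3, 8] / [2, 5] / [4] / [6] / [7];  Q = [1, 4, 6] / [2, 7] / [3] / [5] / [8]
Final shape: (3, 2, 1, 1, 1).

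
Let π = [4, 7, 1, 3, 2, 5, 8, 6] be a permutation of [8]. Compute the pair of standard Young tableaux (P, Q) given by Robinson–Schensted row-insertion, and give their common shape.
P = [1, 2, 5, 6] / [3, 7, 8] / [4];  Q = [1, 2, 6, 7] / [3, 4, 8] / [5];  common shape = (4, 3, 1)

Row-insert the values π_1, π_2, … into P one at a time, bumping the leftmost entry strictly greater than the inserted value down to the next row. The recording tableau Q records, in position (i, j), the step at which that cell was added to P.
  Insert 4 (step 1): P = [4];  Q = [1]
  Insert 7 (step 2): P = [4, 7];  Q = [1, 2]
  Insert 1 (step 3): P = [1, 7] / [4];  Q = [1, 2] / [3]
  Insert 3 (step 4): P = [1, 3] / [4, 7];  Q = [1, 2] / [3, 4]
  Insert 2 (step 5): P = [1, 2] / [3, 7] / [4];  Q = [1, 2] / [3, 4] / [5]
  Insert 5 (step 6): P = [1, 2, 5] / [3, 7] / [4];  Q = [1, 2, 6] / [3, 4] / [5]
  Insert 8 (step 7): P = [1, 2, 5, 8] / [3, 7] / [4];  Q = [1, 2, 6, 7] / [3, 4] / [5]
  Insert 6 (step 8): P = [1, 2, 5, 6] / [3, 7, 8] / [4];  Q = [1, 2, 6, 7] / [3, 4, 8] / [5]
Final shape: (4, 3, 1).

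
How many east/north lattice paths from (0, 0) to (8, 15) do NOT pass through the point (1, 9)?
Number of paths = 473154

Total paths from (0, 0) to (8, 15): C(23, 8) = 490314. Paths through (1, 9): (paths (0, 0) → (1, 9)) × (paths (1, 9) → (8, 15)) = C(10, 1) · C(13, 7) = 10 · 1716 = 17160. Avoidance count = 490314 − 17160 = 473154.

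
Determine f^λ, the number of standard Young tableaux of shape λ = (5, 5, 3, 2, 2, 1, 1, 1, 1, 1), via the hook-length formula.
# SYT of shape (5, 5, 3, 2, 2, 1, 1, 1, 1, 1) = 854745210

Hook-length formula: f^λ = n! / Π hook(c), product over all cells c of the Young diagram. For λ = (5, 5, 3, 2, 2, 1, 1, 1, 1, 1), n = 22 boxes. Hook lengths by row (left-to-right, top-to-bottom): [14, 8, 5, 3, 2]; [13, 7, 4, 2, 1]; [10, 4, 1]; [8, 2]; [7, 1]; [5]; [4]; [3]; [2]; [1]. Product of hooks = 1315012608000. So f^λ = 22! / 1315012608000 = 1124000727777607680000 / 1315012608000 = 854745210.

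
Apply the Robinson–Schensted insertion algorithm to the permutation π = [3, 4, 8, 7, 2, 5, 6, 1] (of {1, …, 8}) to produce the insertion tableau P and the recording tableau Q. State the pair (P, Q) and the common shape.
P = [1, 4, 5, 6] / [2, 7] / [3] / [8];  Q = [1, 2, 3, 7] / [4, 6] / [5] / [8];  common shape = (4, 2, 1, 1)

Row-insert the values π_1, π_2, … into P one at a time, bumping the leftmost entry strictly greater than the inserted value down to the next row. The recording tableau Q records, in position (i, j), the step at which that cell was added to P.
  Insert 3 (step 1): P = [3];  Q = [1]
  Insert 4 (step 2): P = [3, 4];  Q = [1, 2]
  Insert 8 (step 3): P = [3, 4, 8];  Q = [1, 2, 3]
  Insert 7 (step 4): P = [3, 4, 7] / [8];  Q = [1, 2, 3] / [4]
  Insert 2 (step 5): P = [2, 4, 7] / [3] / [8];  Q = [1, 2, 3] / [4] / [5]
  Insert 5 (step 6): P = [2, 4, 5] / [3, 7] / [8];  Q = [1, 2, 3] / [4, 6] / [5]
  Insert 6 (step 7): P = [2, 4, 5, 6] / [3, 7] / [8];  Q = [1, 2, 3, 7] / [4, 6] / [5]
  Insert 1 (step 8): P = [1, 4, 5, 6] / [2, 7] / [3] / [8];  Q = [1, 2, 3, 7] / [4, 6] / [5] / [8]
Final shape: (4, 2, 1, 1).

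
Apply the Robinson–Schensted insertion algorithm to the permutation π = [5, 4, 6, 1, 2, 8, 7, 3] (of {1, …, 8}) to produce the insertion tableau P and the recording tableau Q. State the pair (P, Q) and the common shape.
P = [1, 2, 3] / [4, 6, 7] / [5, 8];  Q = [1, 3, 6] / [2, 5, 7] / [4, 8];  common shape = (3, 3, 2)

Row-insert the values π_1, π_2, … into P one at a time, bumping the leftmost entry strictly greater than the inserted value down to the next row. The recording tableau Q records, in position (i, j), the step at which that cell was added to P.
  Insert 5 (step 1): P = [5];  Q = [1]
  Insert 4 (step 2): P = [4] / [5];  Q = [1] / [2]
  Insert 6 (step 3): P = [4, 6] / [5];  Q = [1, 3] / [2]
  Insert 1 (step 4): P = [1, 6] / [4] / [5];  Q = [1, 3] / [2] / [4]
  Insert 2 (step 5): P = [1, 2] / [4, 6] / [5];  Q = [1, 3] / [2, 5] / [4]
  Insert 8 (step 6): P = [1, 2, 8] / [4, 6] / [5];  Q = [1, 3, 6] / [2, 5] / [4]
  Insert 7 (step 7): P = [1, 2, 7] / [4, 6, 8] / [5];  Q = [1, 3, 6] / [2, 5, 7] / [4]
  Insert 3 (step 8): P = [1, 2, 3] / [4, 6, 7] / [5, 8];  Q = [1, 3, 6] / [2, 5, 7] / [4, 8]
Final shape: (3, 3, 2).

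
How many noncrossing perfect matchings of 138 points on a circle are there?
C_69 = 337485502510215975556783793455058624700

These noncrossing handshakes are counted by the Catalan number C_n = (1/(n + 1)) · C(2n, n). For n = 69: C_69 = (1/70) · C(138, 69) = 23623985175715118288974865541854103729000/70 = 337485502510215975556783793455058624700.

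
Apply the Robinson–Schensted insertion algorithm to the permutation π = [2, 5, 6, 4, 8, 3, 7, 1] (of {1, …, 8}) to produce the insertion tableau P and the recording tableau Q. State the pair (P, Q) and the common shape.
P = [1, 3, 6, 7] / [2, 8] / [4] / [5];  Q = [1, 2, 3, 5] / [4, 7] / [6] / [8];  common shape = (4, 2, 1, 1)

Row-insert the values π_1, π_2, … into P one at a time, bumping the leftmost entry strictly greater than the inserted value down to the next row. The recording tableau Q records, in position (i, j), the step at which that cell was added to P.
  Insert 2 (step 1): P = [2];  Q = [1]
  Insert 5 (step 2): P = [2, 5];  Q = [1, 2]
  Insert 6 (step 3): P = [2, 5, 6];  Q = [1, 2, 3]
  Insert 4 (step 4): P = [2, 4, 6] / [5];  Q = [1, 2, 3] / [4]
  Insert 8 (step 5): P = [2, 4, 6, 8] / [5];  Q = [1, 2, 3, 5] / [4]
  Insert 3 (step 6): P = [2, 3, 6, 8] / [4] / [5];  Q = [1, 2, 3, 5] / [4] / [6]
  Insert 7 (step 7): P = [2, 3, 6, 7] / [4, 8] / [5];  Q = [1, 2, 3, 5] / [4, 7] / [6]
  Insert 1 (step 8): P = [1, 3, 6, 7] / [2, 8] / [4] / [5];  Q = [1, 2, 3, 5] / [4, 7] / [6] / [8]
Final shape: (4, 2, 1, 1).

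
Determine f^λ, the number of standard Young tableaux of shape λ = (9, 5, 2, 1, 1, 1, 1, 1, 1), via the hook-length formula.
# SYT of shape (9, 5, 2, 1, 1, 1, 1, 1, 1) = 395405010

Hook-length formula: f^λ = n! / Π hook(c), product over all cells c of the Young diagram. For λ = (9, 5, 2, 1, 1, 1, 1, 1, 1), n = 22 boxes. Hook lengths by row (left-to-right, top-to-bottom): [17, 10, 8, 7, 6, 4, 3, 2, 1]; [12, 5, 3, 2, 1]; [8, 1]; [6]; [5]; [4]; [3]; [2]; [1]. Product of hooks = 2842656768000. So f^λ = 22! / 2842656768000 = 1124000727777607680000 / 2842656768000 = 395405010.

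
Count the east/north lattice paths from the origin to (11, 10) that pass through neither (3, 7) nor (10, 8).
Number of paths = 204522

Inclusion–exclusion. Total paths: C(21, 11) = 352716. Through P₁: C(10, 3)·C(11, 8) = 19800. Through P₂: C(18, 10)·C(3, 1) = 131274. Since P₁ is strictly southwest of P₂, a monotone path through both must visit P₁ then P₂; paths through both = C(10, 3)·C(8, 7)·C(3, 1) = 2880. Avoid both = 352716 − 19800 − 131274 + 2880 = 204522.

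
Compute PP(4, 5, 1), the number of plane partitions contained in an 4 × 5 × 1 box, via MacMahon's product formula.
PP(4, 5, 1) = 126

Evaluate the triple product over i = 1..4, j = 1..5, k = 1..1. The factors are (2/1) · (3/2) · (4/3) · (5/4) · (6/5) · (3/2) · (4/3) · (5/4) · … (20 factors total). The numerators and denominators telescope so the product is an integer; carrying out the multiplication exactly gives PP(4, 5, 1) = 126.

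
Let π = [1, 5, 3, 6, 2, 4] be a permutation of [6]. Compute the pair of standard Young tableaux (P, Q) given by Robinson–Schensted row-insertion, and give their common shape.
P = [1, 2, 4] / [3, 6] / [5];  Q = [1, 2, 4] / [3, 6] / [5];  common shape = (3, 2, 1)

Row-insert the values π_1, π_2, … into P one at a time, bumping the leftmost entry strictly greater than the inserted value down to the next row. The recording tableau Q records, in position (i, j), the step at which that cell was added to P.
  Insert 1 (step 1): P = [1];  Q = [1]
  Insert 5 (step 2): P = [1, 5];  Q = [1, 2]
  Insert 3 (step 3): P = [1, 3] / [5];  Q = [1, 2] / [3]
  Insert 6 (step 4): P = [1, 3, 6] / [5];  Q = [1, 2, 4] / [3]
  Insert 2 (step 5): P = [1, 2, 6] / [3] / [5];  Q = [1, 2, 4] / [3] / [5]
  Insert 4 (step 6): P = [1, 2, 4] / [3, 6] / [5];  Q = [1, 2, 4] / [3, 6] / [5]
Final shape: (3, 2, 1).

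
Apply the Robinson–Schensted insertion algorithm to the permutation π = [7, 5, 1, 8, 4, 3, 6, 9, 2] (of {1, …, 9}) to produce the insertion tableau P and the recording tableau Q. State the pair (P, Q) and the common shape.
P = [1, 2, 6, 9] / [3, 8] / [4] / [5] / [7];  Q = [1, 4, 7, 8] / [2, 5] / [3] / [6] / [9];  common shape = (4, 2, 1, 1, 1)

Row-insert the values π_1, π_2, … into P one at a time, bumping the leftmost entry strictly greater than the inserted value down to the next row. The recording tableau Q records, in position (i, j), the step at which that cell was added to P.
  Insert 7 (step 1): P = [7];  Q = [1]
  Insert 5 (step 2): P = [5] / [7];  Q = [1] / [2]
  Insert 1 (step 3): P = [1] / [5] / [7];  Q = [1] / [2] / [3]
  Insert 8 (step 4): P = [1, 8] / [5] / [7];  Q = [1, 4] / [2] / [3]
  Insert 4 (step 5): P = [1, 4] / [5, 8] / [7];  Q = [1, 4] / [2, 5] / [3]
  Insert 3 (step 6): P = [1, 3] / [4, 8] / [5] / [7];  Q = [1, 4] / [2, 5] / [3] / [6]
  Insert 6 (step 7): P = [1, 3, 6] / [4, 8] / [5] / [7];  Q = [1, 4, 7] / [2, 5] / [3] / [6]
  Insert 9 (step 8): P = [1, 3, 6, 9] / [4, 8] / [5] / [7];  Q = [1, 4, 7, 8] / [2, 5] / [3] / [6]
  Insert 2 (step 9): P = [1, 2, 6, 9] / [3, 8] / [4] / [5] / [7];  Q = [1, 4, 7, 8] / [2, 5] / [3] / [6] / [9]
Final shape: (4, 2, 1, 1, 1).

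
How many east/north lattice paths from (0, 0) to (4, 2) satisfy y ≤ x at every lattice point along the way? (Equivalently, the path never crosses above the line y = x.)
Number of paths = 9

By the reflection principle (André's argument), the number of monotone paths to (4, 2) with n ≤ m that never go above y = x is C(6, 4) − C(6, 5) = 15 − 6 = 9.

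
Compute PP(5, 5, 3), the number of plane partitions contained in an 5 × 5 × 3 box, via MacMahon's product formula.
PP(5, 5, 3) = 731808

Evaluate the triple product over i = 1..5, j = 1..5, k = 1..3. The factors are (2/1) · (3/2) · (4/3) · (3/2) · (4/3) · (5/4) · (4/3) · (5/4) · … (75 factors total). The numerators and denominators telescope so the product is an integer; carrying out the multiplication exactly gives PP(5, 5, 3) = 731808.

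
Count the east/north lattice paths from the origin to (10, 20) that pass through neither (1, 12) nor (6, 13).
Number of paths = 20801165

Inclusion–exclusion. Total paths: C(30, 10) = 30045015. Through P₁: C(13, 1)·C(17, 9) = 316030. Through P₂: C(19, 6)·C(11, 4) = 8953560. Since P₁ is strictly southwest of P₂, a monotone path through both must visit P₁ then P₂; paths through both = C(13, 1)·C(6, 5)·C(11, 4) = 25740. Avoid both = 30045015 − 316030 − 8953560 + 25740 = 20801165.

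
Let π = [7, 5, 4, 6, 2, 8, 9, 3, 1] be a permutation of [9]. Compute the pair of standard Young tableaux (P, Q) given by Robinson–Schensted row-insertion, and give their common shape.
P = [1, 3, 8, 9] / [2, 6] / [4] / [5] / [7];  Q = [1, 4, 6, 7] / [2, 8] / [3] / [5] / [9];  common shape = (4, 2, 1, 1, 1)

Row-insert the values π_1, π_2, … into P one at a time, bumping the leftmost entry strictly greater than the inserted value down to the next row. The recording tableau Q records, in position (i, j), the step at which that cell was added to P.
  Insert 7 (step 1): P = [7];  Q = [1]
  Insert 5 (step 2): P = [5] / [7];  Q = [1] / [2]
  Insert 4 (step 3): P = [4] / [5] / [7];  Q = [1] / [2] / [3]
  Insert 6 (step 4): P = [4, 6] / [5] / [7];  Q = [1, 4] / [2] / [3]
  Insert 2 (step 5): P = [2, 6] / [4] / [5] / [7];  Q = [1, 4] / [2] / [3] / [5]
  Insert 8 (step 6): P = [2, 6, 8] / [4] / [5] / [7];  Q = [1, 4, 6] / [2] / [3] / [5]
  Insert 9 (step 7): P = [2, 6, 8, 9] / [4] / [5] / [7];  Q = [1, 4, 6, 7] / [2] / [3] / [5]
  Insert 3 (step 8): P = [2, 3, 8, 9] / [4, 6] / [5] / [7];  Q = [1, 4, 6, 7] / [2, 8] / [3] / [5]
  Insert 1 (step 9): P = [1, 3, 8, 9] / [2, 6] / [4] / [5] / [7];  Q = [1, 4, 6, 7] / [2, 8] / [3] / [5] / [9]
Final shape: (4, 2, 1, 1, 1).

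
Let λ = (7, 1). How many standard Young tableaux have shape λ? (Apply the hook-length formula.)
# SYT of shape (7, 1) = 7

Hook-length formula: f^λ = n! / Π hook(c), product over all cells c of the Young diagram. For λ = (7, 1), n = 8 boxes. Hook lengths by row (left-to-right, top-to-bottom): [8, 6, 5, 4, 3, 2, 1]; [1]. Product of hooks = 5760. So f^λ = 8! / 5760 = 40320 / 5760 = 7.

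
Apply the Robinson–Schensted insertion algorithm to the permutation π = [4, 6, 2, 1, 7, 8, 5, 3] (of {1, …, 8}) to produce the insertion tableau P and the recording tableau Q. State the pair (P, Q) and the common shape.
P = [1, 3, 7, 8] / [2, 5] / [4, 6];  Q = [1, 2, 5, 6] / [3, 7] / [4, 8];  common shape = (4, 2, 2)

Row-insert the values π_1, π_2, … into P one at a time, bumping the leftmost entry strictly greater than the inserted value down to the next row. The recording tableau Q records, in position (i, j), the step at which that cell was added to P.
  Insert 4 (step 1): P = [4];  Q = [1]
  Insert 6 (step 2): P = [4, 6];  Q = [1, 2]
  Insert 2 (step 3): P = [2, 6] / [4];  Q = [1, 2] / [3]
  Insert 1 (step 4): P = [1, 6] / [2] / [4];  Q = [1, 2] / [3] / [4]
  Insert 7 (step 5): P = [1, 6, 7] / [2] / [4];  Q = [1, 2, 5] / [3] / [4]
  Insert 8 (step 6): P = [1, 6, 7, 8] / [2] / [4];  Q = [1, 2, 5, 6] / [3] / [4]
  Insert 5 (step 7): P = [1, 5, 7, 8] / [2, 6] / [4];  Q = [1, 2, 5, 6] / [3, 7] / [4]
  Insert 3 (step 8): P = [1, 3, 7, 8] / [2, 5] / [4, 6];  Q = [1, 2, 5, 6] / [3, 7] / [4, 8]
Final shape: (4, 2, 2).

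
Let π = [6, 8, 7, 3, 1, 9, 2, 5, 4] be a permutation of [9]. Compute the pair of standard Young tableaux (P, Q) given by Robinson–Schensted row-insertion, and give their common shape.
P = [1, 2, 4] / [3, 5, 9] / [6, 7] / [8];  Q = [1, 2, 6] / [3, 7, 8] / [4, 9] / [5];  common shape = (3, 3, 2, 1)

Row-insert the values π_1, π_2, … into P one at a time, bumping the leftmost entry strictly greater than the inserted value down to the next row. The recording tableau Q records, in position (i, j), the step at which that cell was added to P.
  Insert 6 (step 1): P = [6];  Q = [1]
  Insert 8 (step 2): P = [6, 8];  Q = [1, 2]
  Insert 7 (step 3): P = [6, 7] / [8];  Q = [1, 2] / [3]
  Insert 3 (step 4): P = [3, 7] / [6] / [8];  Q = [1, 2] / [3] / [4]
  Insert 1 (step 5): P = [1, 7] / [3] / [6] / [8];  Q = [1, 2] / [3] / [4] / [5]
  Insert 9 (step 6): P = [1, 7, 9] / [3] / [6] / [8];  Q = [1, 2, 6] / [3] / [4] / [5]
  Insert 2 (step 7): P = [1, 2, 9] / [3, 7] / [6] / [8];  Q = [1, 2, 6] / [3, 7] / [4] / [5]
  Insert 5 (step 8): P = [1, 2, 5] / [3, 7, 9] / [6] / [8];  Q = [1, 2, 6] / [3, 7, 8] / [4] / [5]
  Insert 4 (step 9): P = [1, 2, 4] / [3, 5, 9] / [6, 7] / [8];  Q = [1, 2, 6] / [3, 7, 8] / [4, 9] / [5]
Final shape: (3, 3, 2, 1).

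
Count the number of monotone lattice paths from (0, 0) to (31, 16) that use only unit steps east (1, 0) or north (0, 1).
Number of paths = 1503232609098

A monotone lattice path from (0, 0) to (31, 16) consists of 31 east steps and 16 north steps in some order, so it is determined by which 31 of the 47 steps are east. The count is C(47, 31) = 1503232609098.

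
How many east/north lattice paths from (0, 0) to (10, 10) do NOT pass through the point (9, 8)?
Number of paths = 111826

Total paths from (0, 0) to (10, 10): C(20, 10) = 184756. Paths through (9, 8): (paths (0, 0) → (9, 8)) × (paths (9, 8) → (10, 10)) = C(17, 9) · C(3, 1) = 24310 · 3 = 72930. Avoidance count = 184756 − 72930 = 111826.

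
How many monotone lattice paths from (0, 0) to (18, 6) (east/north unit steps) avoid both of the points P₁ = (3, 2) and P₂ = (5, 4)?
Number of paths = 88906

Inclusion–exclusion. Total paths: C(24, 18) = 134596. Through P₁: C(5, 3)·C(19, 15) = 38760. Through P₂: C(9, 5)·C(15, 13) = 13230. Since P₁ is strictly southwest of P₂, a monotone path through both must visit P₁ then P₂; paths through both = C(5, 3)·C(4, 2)·C(15, 13) = 6300. Avoid both = 134596 − 38760 − 13230 + 6300 = 88906.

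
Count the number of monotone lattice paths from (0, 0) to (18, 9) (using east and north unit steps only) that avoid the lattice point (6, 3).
Number of paths = 3127449

Total paths from (0, 0) to (18, 9): C(27, 18) = 4686825. Paths through (6, 3): (paths (0, 0) → (6, 3)) × (paths (6, 3) → (18, 9)) = C(9, 6) · C(18, 12) = 84 · 18564 = 1559376. Avoidance count = 4686825 − 1559376 = 3127449.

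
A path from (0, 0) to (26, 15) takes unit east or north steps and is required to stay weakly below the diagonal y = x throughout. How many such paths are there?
Number of paths = 28192122176

By the reflection principle (André's argument), the number of monotone paths to (26, 15) with n ≤ m that never go above y = x is C(41, 26) − C(41, 27) = 63432274896 − 35240152720 = 28192122176.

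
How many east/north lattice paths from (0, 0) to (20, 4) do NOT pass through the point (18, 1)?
Number of paths = 10436

Total paths from (0, 0) to (20, 4): C(24, 20) = 10626. Paths through (18, 1): (paths (0, 0) → (18, 1)) × (paths (18, 1) → (20, 4)) = C(19, 18) · C(5, 2) = 19 · 10 = 190. Avoidance count = 10626 − 190 = 10436.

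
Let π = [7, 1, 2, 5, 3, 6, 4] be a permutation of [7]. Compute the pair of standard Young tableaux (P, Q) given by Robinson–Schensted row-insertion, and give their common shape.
P = [1, 2, 3, 4] / [5, 6] / [7];  Q = [1, 3, 4, 6] / [2, 7] / [5];  common shape = (4, 2, 1)

Row-insert the values π_1, π_2, … into P one at a time, bumping the leftmost entry strictly greater than the inserted value down to the next row. The recording tableau Q records, in position (i, j), the step at which that cell was added to P.
  Insert 7 (step 1): P = [7];  Q = [1]
  Insert 1 (step 2): P = [1] / [7];  Q = [1] / [2]
  Insert 2 (step 3): P = [1, 2] / [7];  Q = [1, 3] / [2]
  Insert 5 (step 4): P = [1, 2, 5] / [7];  Q = [1, 3, 4] / [2]
  Insert 3 (step 5): P = [1, 2, 3] / [5] / [7];  Q = [1, 3, 4] / [2] / [5]
  Insert 6 (step 6): P = [1, 2, 3, 6] / [5] / [7];  Q = [1, 3, 4, 6] / [2] / [5]
  Insert 4 (step 7): P = [1, 2, 3, 4] / [5, 6] / [7];  Q = [1, 3, 4, 6] / [2, 7] / [5]
Final shape: (4, 2, 1).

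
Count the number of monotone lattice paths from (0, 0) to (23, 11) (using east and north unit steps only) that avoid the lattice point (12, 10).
Number of paths = 278338008

Total paths from (0, 0) to (23, 11): C(34, 23) = 286097760. Paths through (12, 10): (paths (0, 0) → (12, 10)) × (paths (12, 10) → (23, 11)) = C(22, 12) · C(12, 11) = 646646 · 12 = 7759752. Avoidance count = 286097760 − 7759752 = 278338008.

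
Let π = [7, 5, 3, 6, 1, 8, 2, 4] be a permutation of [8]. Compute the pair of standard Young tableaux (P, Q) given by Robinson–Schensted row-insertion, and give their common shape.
P = [1, 2, 4] / [3, 6, 8] / [5] / [7];  Q = [1, 4, 6] / [2, 7, 8] / [3] / [5];  common shape = (3, 3, 1, 1)

Row-insert the values π_1, π_2, … into P one at a time, bumping the leftmost entry strictly greater than the inserted value down to the next row. The recording tableau Q records, in position (i, j), the step at which that cell was added to P.
  Insert 7 (step 1): P = [7];  Q = [1]
  Insert 5 (step 2): P = [5] / [7];  Q = [1] / [2]
  Insert 3 (step 3): P = [3] / [5] / [7];  Q = [1] / [2] / [3]
  Insert 6 (step 4): P = [3, 6] / [5] / [7];  Q = [1, 4] / [2] / [3]
  Insert 1 (step 5): P = [1, 6] / [3] / [5] / [7];  Q = [1, 4] / [2] / [3] / [5]
  Insert 8 (step 6): P = [1, 6, 8] / [3] / [5] / [7];  Q = [1, 4, 6] / [2] / [3] / [5]
  Insert 2 (step 7): P = [1, 2, 8] / [3, 6] / [5] / [7];  Q = [1, 4, 6] / [2, 7] / [3] / [5]
  Insert 4 (step 8): P = [1, 2, 4] / [3, 6, 8] / [5] / [7];  Q = [1, 4, 6] / [2, 7, 8] / [3] / [5]
Final shape: (3, 3, 1, 1).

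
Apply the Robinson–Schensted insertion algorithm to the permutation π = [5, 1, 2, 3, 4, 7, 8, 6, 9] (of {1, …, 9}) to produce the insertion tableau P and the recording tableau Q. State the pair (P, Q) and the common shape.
P = [1, 2, 3, 4, 6, 8, 9] / [5, 7];  Q = [1, 3, 4, 5, 6, 7, 9] / [2, 8];  common shape = (7, 2)

Row-insert the values π_1, π_2, … into P one at a time, bumping the leftmost entry strictly greater than the inserted value down to the next row. The recording tableau Q records, in position (i, j), the step at which that cell was added to P.
  Insert 5 (step 1): P = [5];  Q = [1]
  Insert 1 (step 2): P = [1] / [5];  Q = [1] / [2]
  Insert 2 (step 3): P = [1, 2] / [5];  Q = [1, 3] / [2]
  Insert 3 (step 4): P = [1, 2, 3] / [5];  Q = [1, 3, 4] / [2]
  Insert 4 (step 5): P = [1, 2, 3, 4] / [5];  Q = [1, 3, 4, 5] / [2]
  Insert 7 (step 6): P = [1, 2, 3, 4, 7] / [5];  Q = [1, 3, 4, 5, 6] / [2]
  Insert 8 (step 7): P = [1, 2, 3, 4, 7, 8] / [5];  Q = [1, 3, 4, 5, 6, 7] / [2]
  Insert 6 (step 8): P = [1, 2, 3, 4, 6, 8] / [5, 7];  Q = [1, 3, 4, 5, 6, 7] / [2, 8]
  Insert 9 (step 9): P = [1, 2, 3, 4, 6, 8, 9] / [5, 7];  Q = [1, 3, 4, 5, 6, 7, 9] / [2, 8]
Final shape: (7, 2).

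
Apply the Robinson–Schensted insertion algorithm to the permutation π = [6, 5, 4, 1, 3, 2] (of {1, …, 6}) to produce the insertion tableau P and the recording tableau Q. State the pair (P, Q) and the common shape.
P = [1, 2] / [3] / [4] / [5] / [6];  Q = [1, 5] / [2] / [3] / [4] / [6];  common shape = (2, 1, 1, 1, 1)

Row-insert the values π_1, π_2, … into P one at a time, bumping the leftmost entry strictly greater than the inserted value down to the next row. The recording tableau Q records, in position (i, j), the step at which that cell was added to P.
  Insert 6 (step 1): P = [6];  Q = [1]
  Insert 5 (step 2): P = [5] / [6];  Q = [1] / [2]
  Insert 4 (step 3): P = [4] / [5] / [6];  Q = [1] / [2] / [3]
  Insert 1 (step 4): P = [1] / [4] / [5] / [6];  Q = [1] / [2] / [3] / [4]
  Insert 3 (step 5): P = [1, 3] / [4] / [5] / [6];  Q = [1, 5] / [2] / [3] / [4]
  Insert 2 (step 6): P = [1, 2] / [3] / [4] / [5] / [6];  Q = [1, 5] / [2] / [3] / [4] / [6]
Final shape: (2, 1, 1, 1, 1).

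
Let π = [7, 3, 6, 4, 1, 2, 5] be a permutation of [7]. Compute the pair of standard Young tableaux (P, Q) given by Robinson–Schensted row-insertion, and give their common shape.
P = [1, 2, 5] / [3, 4] / [6] / [7];  Q = [1, 3, 7] / [2, 6] / [4] / [5];  common shape = (3, 2, 1, 1)

Row-insert the values π_1, π_2, … into P one at a time, bumping the leftmost entry strictly greater than the inserted value down to the next row. The recording tableau Q records, in position (i, j), the step at which that cell was added to P.
  Insert 7 (step 1): P = [7];  Q = [1]
  Insert 3 (step 2): P = [3] / [7];  Q = [1] / [2]
  Insert 6 (step 3): P = [3, 6] / [7];  Q = [1, 3] / [2]
  Insert 4 (step 4): P = [3, 4] / [6] / [7];  Q = [1, 3] / [2] / [4]
  Insert 1 (step 5): P = [1, 4] / [3] / [6] / [7];  Q = [1, 3] / [2] / [4] / [5]
  Insert 2 (step 6): P = [1, 2] / [3, 4] / [6] / [7];  Q = [1, 3] / [2, 6] / [4] / [5]
  Insert 5 (step 7): P = [1, 2, 5] / [3, 4] / [6] / [7];  Q = [1, 3, 7] / [2, 6] / [4] / [5]
Final shape: (3, 2, 1, 1).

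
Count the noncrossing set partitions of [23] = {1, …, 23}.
C_23 = 343059613650

These noncrossing partitions are counted by the Catalan number C_n = (1/(n + 1)) · C(2n, n). For n = 23: C_23 = (1/24) · C(46, 23) = 8233430727600/24 = 343059613650.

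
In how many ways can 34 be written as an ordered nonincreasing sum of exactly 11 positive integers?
p(34, 11 parts) = 1060

Partitions of n into exactly k parts are in bijection with partitions of n − k into at most k parts (subtract 1 from each part). So p(34, exactly 11) = p(23, parts ≤ 11). Computing via the recurrence p(m, j) = p(m, j−1) + p(m−j, j) gives 1060.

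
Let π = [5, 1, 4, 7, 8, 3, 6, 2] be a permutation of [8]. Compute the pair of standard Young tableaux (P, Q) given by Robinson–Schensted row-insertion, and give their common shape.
P = [1, 2, 6, 8] / [3, 7] / [4] / [5];  Q = [1, 3, 4, 5] / [2, 7] / [6] / [8];  common shape = (4, 2, 1, 1)

Row-insert the values π_1, π_2, … into P one at a time, bumping the leftmost entry strictly greater than the inserted value down to the next row. The recording tableau Q records, in position (i, j), the step at which that cell was added to P.
  Insert 5 (step 1): P = [5];  Q = [1]
  Insert 1 (step 2): P = [1] / [5];  Q = [1] / [2]
  Insert 4 (step 3): P = [1, 4] / [5];  Q = [1, 3] / [2]
  Insert 7 (step 4): P = [1, 4, 7] / [5];  Q = [1, 3, 4] / [2]
  Insert 8 (step 5): P = [1, 4, 7, 8] / [5];  Q = [1, 3, 4, 5] / [2]
  Insert 3 (step 6): P = [1, 3, 7, 8] / [4] / [5];  Q = [1, 3, 4, 5] / [2] / [6]
  Insert 6 (step 7): P = [1, 3, 6, 8] / [4, 7] / [5];  Q = [1, 3, 4, 5] / [2, 7] / [6]
  Insert 2 (step 8): P = [1, 2, 6, 8] / [3, 7] / [4] / [5];  Q = [1, 3, 4, 5] / [2, 7] / [6] / [8]
Final shape: (4, 2, 1, 1).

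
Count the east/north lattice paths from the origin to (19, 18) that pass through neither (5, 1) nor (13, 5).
Number of paths = 15929651814

Inclusion–exclusion. Total paths: C(37, 19) = 17672631900. Through P₁: C(6, 5)·C(31, 14) = 1591095150. Through P₂: C(18, 13)·C(19, 6) = 232466976. Since P₁ is strictly southwest of P₂, a monotone path through both must visit P₁ then P₂; paths through both = C(6, 5)·C(12, 8)·C(19, 6) = 80582040. Avoid both = 17672631900 − 1591095150 − 232466976 + 80582040 = 15929651814.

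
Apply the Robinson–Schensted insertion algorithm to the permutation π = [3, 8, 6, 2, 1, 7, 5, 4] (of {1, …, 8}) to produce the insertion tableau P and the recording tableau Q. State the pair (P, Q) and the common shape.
P = [1, 4, 7] / [2, 5] / [3, 6] / [8];  Q = [1, 2, 6] / [3, 7] / [4, 8] / [5];  common shape = (3, 2, 2, 1)

Row-insert the values π_1, π_2, … into P one at a time, bumping the leftmost entry strictly greater than the inserted value down to the next row. The recording tableau Q records, in position (i, j), the step at which that cell was added to P.
  Insert 3 (step 1): P = [3];  Q = [1]
  Insert 8 (step 2): P = [3, 8];  Q = [1, 2]
  Insert 6 (step 3): P = [3, 6] / [8];  Q = [1, 2] / [3]
  Insert 2 (step 4): P = [2, 6] / [3] / [8];  Q = [1, 2] / [3] / [4]
  Insert 1 (step 5): P = [1, 6] / [2] / [3] / [8];  Q = [1, 2] / [3] / [4] / [5]
  Insert 7 (step 6): P = [1, 6, 7] / [2] / [3] / [8];  Q = [1, 2, 6] / [3] / [4] / [5]
  Insert 5 (step 7): P = [1, 5, 7] / [2, 6] / [3] / [8];  Q = [1, 2, 6] / [3, 7] / [4] / [5]
  Insert 4 (step 8): P = [1, 4, 7] / [2, 5] / [3, 6] / [8];  Q = [1, 2, 6] / [3, 7] / [4, 8] / [5]
Final shape: (3, 2, 2, 1).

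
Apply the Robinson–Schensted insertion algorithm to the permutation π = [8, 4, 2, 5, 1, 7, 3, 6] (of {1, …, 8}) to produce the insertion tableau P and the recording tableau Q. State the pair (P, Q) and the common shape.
P = [1, 3, 6] / [2, 5, 7] / [4] / [8];  Q = [1, 4, 6] / [2, 7, 8] / [3] / [5];  common shape = (3, 3, 1, 1)

Row-insert the values π_1, π_2, … into P one at a time, bumping the leftmost entry strictly greater than the inserted value down to the next row. The recording tableau Q records, in position (i, j), the step at which that cell was added to P.
  Insert 8 (step 1): P = [8];  Q = [1]
  Insert 4 (step 2): P = [4] / [8];  Q = [1] / [2]
  Insert 2 (step 3): P = [2] / [4] / [8];  Q = [1] / [2] / [3]
  Insert 5 (step 4): P = [2, 5] / [4] / [8];  Q = [1, 4] / [2] / [3]
  Insert 1 (step 5): P = [1, 5] / [2] / [4] / [8];  Q = [1, 4] / [2] / [3] / [5]
  Insert 7 (step 6): P = [1, 5, 7] / [2] / [4] / [8];  Q = [1, 4, 6] / [2] / [3] / [5]
  Insert 3 (step 7): P = [1, 3, 7] / [2, 5] / [4] / [8];  Q = [1, 4, 6] / [2, 7] / [3] / [5]
  Insert 6 (step 8): P = [1, 3, 6] / [2, 5, 7] / [4] / [8];  Q = [1, 4, 6] / [2, 7, 8] / [3] / [5]
Final shape: (3, 3, 1, 1).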